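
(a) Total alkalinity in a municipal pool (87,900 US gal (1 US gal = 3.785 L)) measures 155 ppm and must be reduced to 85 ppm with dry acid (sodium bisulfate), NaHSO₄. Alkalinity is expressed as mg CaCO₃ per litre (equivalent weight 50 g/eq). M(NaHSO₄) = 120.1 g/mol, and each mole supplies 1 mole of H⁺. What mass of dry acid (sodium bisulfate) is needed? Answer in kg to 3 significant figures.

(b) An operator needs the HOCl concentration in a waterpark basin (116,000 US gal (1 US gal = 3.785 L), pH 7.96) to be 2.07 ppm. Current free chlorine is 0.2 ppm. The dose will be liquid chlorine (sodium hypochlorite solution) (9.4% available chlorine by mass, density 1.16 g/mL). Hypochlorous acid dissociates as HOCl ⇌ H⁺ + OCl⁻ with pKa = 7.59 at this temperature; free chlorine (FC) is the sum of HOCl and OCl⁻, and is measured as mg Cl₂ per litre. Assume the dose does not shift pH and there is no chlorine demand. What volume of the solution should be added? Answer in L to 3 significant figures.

(a) Volume: 87,900 US gal × 3.785 L/gal = 332,702 L.
(a) Alkalinity to neutralize: (155 − 85) = 70 mg/L as CaCO₃ × 332,702 L = 23,290 g as CaCO₃.
(a) Equivalents of H⁺ required: 23,290 ÷ 50 g/eq = 465.8 eq = 465.8 mol NaHSO₄.
(a) Mass of NaHSO₄: 465.8 × 120.1 = 55,940 g.

(b) Volume: 116,000 US gal × 3.785 L/gal = 439,060 L.
(b) [OCl⁻]/[HOCl] = 10^(pH − pKa) = 10^(7.96 − 7.59) = 2.344; fraction as HOCl = 1/(1 + 2.344) = 0.299.
(b) Free chlorine required for 2.07 ppm HOCl: 2.07 / 0.299 = 6.923 ppm.
(b) FC to add: 6.923 − 0.2 = 6.723 mg/L as Cl₂.
(b) Cl₂ equivalent: 6.723 mg/L × 439,060 L = 2952 g.
(b) Product at 9.4% available Cl: 2952 / 0.094 = 31,400 g.
(b) Volume: 31,400 g ÷ 1.16 g/mL = 27,070 mL.

(a) 55.9 kg; (b) 27.1 L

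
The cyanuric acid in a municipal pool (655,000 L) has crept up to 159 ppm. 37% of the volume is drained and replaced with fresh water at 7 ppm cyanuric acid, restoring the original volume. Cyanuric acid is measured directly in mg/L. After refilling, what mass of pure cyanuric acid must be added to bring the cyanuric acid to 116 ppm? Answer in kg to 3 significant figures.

After draining 37% and refilling: 159 × 0.63 + 7 × 0.37 = 102.76 ppm.
Deficit to target: 116 − 102.76 = 13.24 mg/L.
Mass: 13.24 mg/L × 655,000 L = 8672 g cyanuric acid.

8.67 kg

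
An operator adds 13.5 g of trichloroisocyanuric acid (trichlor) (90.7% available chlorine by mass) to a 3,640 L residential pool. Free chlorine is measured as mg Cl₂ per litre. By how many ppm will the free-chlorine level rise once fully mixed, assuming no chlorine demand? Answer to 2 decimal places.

3.36 ppm

Available chlorine delivered: 13.5 g × 0.907 = 12.24 g as Cl₂.
Concentration rise: 12.24 g / 3,640 L = 3.364 mg/L = 3.36 ppm.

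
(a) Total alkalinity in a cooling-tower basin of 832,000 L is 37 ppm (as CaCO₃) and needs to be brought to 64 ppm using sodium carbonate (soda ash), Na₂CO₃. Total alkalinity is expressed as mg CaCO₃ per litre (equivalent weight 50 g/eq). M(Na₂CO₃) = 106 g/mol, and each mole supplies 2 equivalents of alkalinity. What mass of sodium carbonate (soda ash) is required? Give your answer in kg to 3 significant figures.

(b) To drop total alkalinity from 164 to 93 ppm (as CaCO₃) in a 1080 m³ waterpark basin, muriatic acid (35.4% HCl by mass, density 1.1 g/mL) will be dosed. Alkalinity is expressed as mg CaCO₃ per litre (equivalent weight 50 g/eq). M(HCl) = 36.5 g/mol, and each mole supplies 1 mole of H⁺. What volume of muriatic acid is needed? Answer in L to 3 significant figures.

(a) 23.8 kg; (b) 144 L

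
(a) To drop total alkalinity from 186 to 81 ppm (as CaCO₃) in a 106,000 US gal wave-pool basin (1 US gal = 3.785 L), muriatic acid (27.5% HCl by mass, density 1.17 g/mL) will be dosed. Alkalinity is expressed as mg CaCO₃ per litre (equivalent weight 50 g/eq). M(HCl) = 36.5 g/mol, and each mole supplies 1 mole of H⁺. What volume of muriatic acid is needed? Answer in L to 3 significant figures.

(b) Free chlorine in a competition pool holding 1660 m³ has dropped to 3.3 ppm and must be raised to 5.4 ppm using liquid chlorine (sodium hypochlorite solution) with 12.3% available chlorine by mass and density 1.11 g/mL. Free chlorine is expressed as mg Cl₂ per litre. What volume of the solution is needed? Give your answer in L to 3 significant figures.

(a) 95.6 L; (b) 25.5 L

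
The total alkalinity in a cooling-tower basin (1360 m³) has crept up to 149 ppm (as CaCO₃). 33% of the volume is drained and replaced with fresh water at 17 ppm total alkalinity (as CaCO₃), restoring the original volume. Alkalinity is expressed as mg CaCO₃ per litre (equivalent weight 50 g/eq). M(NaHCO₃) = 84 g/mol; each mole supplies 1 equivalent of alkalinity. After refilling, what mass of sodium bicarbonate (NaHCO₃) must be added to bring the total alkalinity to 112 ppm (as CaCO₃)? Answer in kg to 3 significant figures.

15.0 kg

Volume: 1360 m³ = 1,360,000 L.
After draining 33% and refilling: 149 × 0.67 + 17 × 0.33 = 105.44 ppm.
Deficit to target: 112 − 105.44 = 6.56 mg/L.
As CaCO₃: 6.56 mg/L × 1,360,000 L = 8922 g; ÷ 50 g/eq ÷ 1 = 178.4 mol NaHCO₃.
Mass: 178.4 × 84 = 14,990 g.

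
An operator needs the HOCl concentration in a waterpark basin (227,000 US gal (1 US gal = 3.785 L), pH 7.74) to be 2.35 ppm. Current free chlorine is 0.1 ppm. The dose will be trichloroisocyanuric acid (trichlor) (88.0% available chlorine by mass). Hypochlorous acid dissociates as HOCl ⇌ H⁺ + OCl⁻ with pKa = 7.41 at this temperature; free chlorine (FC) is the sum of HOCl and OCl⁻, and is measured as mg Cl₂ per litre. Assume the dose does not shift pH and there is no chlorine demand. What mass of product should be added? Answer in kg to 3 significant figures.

7.10 kg

Volume: 227,000 US gal × 3.785 L/gal = 859,195 L.
[OCl⁻]/[HOCl] = 10^(pH − pKa) = 10^(7.74 − 7.41) = 2.138; fraction as HOCl = 1/(1 + 2.138) = 0.3187.
Free chlorine required for 2.35 ppm HOCl: 2.35 / 0.3187 = 7.374 ppm.
FC to add: 7.374 − 0.1 = 7.274 mg/L as Cl₂.
Cl₂ equivalent: 7.274 mg/L × 859,195 L = 6250 g.
Product at 88.0% available Cl: 6250 / 0.88 = 7102 g.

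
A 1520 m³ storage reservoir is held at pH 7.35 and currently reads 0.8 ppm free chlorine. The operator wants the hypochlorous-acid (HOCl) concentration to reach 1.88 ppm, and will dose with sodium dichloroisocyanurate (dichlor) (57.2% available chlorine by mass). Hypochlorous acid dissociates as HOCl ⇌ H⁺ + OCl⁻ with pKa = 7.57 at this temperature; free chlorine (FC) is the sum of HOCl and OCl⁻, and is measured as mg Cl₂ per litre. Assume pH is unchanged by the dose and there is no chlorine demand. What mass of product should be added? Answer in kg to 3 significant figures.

Volume: 1520 m³ = 1,520,000 L.
[OCl⁻]/[HOCl] = 10^(pH − pKa) = 10^(7.35 − 7.57) = 0.6026; fraction as HOCl = 1/(1 + 0.6026) = 0.624.
Free chlorine required for 1.88 ppm HOCl: 1.88 / 0.624 = 3.013 ppm.
FC to add: 3.013 − 0.8 = 2.213 mg/L as Cl₂.
Cl₂ equivalent: 2.213 mg/L × 1,520,000 L = 3363 g.
Product at 57.2% available Cl: 3363 / 0.572 = 5880 g.

5.88 kg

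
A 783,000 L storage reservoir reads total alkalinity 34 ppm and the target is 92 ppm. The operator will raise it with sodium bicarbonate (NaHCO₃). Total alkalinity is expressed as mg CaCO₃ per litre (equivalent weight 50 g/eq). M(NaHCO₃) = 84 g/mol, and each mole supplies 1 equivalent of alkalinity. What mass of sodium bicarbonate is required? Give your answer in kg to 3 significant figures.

Alkalinity to add: (92 − 34) = 58 mg/L as CaCO₃ × 783,000 L = 45,410 g as CaCO₃.
Equivalents: 45,410 g ÷ 50 g/eq = 908.3 eq.
NaHCO₃ supplies 1 eq per mole → 908.3 mol.
Mass: 908.3 mol × 84 g/mol = 76,300 g.

76.3 kg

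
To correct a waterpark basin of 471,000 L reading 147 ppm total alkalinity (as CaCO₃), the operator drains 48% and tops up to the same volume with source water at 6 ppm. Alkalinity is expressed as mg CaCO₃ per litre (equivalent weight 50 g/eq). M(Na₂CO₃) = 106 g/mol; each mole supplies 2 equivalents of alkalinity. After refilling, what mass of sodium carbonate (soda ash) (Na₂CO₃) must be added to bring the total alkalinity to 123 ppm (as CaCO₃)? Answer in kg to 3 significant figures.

21.8 kg

After draining 48% and refilling: 147 × 0.52 + 6 × 0.48 = 79.32 ppm.
Deficit to target: 123 − 79.32 = 43.68 mg/L.
As CaCO₃: 43.68 mg/L × 471,000 L = 20,570 g; ÷ 50 g/eq ÷ 2 = 205.7 mol Na₂CO₃.
Mass: 205.7 × 106 = 21,810 g.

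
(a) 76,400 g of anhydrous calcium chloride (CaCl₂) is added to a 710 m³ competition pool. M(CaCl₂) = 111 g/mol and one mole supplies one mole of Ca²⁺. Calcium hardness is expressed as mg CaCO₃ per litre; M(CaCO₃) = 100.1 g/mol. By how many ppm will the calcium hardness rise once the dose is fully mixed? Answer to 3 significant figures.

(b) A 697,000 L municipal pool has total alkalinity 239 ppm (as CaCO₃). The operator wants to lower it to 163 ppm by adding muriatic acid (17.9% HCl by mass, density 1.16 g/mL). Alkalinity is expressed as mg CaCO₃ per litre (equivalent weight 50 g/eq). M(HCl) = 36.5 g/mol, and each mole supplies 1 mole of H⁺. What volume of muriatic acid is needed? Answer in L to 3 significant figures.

(a) 97.0 ppm; (b) 186 L

(a) Volume: 710 m³ = 710,000 L.
(a) Moles of Ca²⁺: 76,400 g ÷ 111 g/mol = 688.3 mol.
(a) As CaCO₃: 688.3 mol × 100.1 g/mol = 68,900 g.
(a) Rise: 68,900 g / 710,000 L × 1000 = 97.04 mg/L.

(b) Alkalinity to neutralize: (239 − 163) = 76 mg/L as CaCO₃ × 697,000 L = 52,970 g as CaCO₃.
(b) Equivalents of H⁺ required: 52,970 ÷ 50 g/eq = 1059 eq = 1059 mol HCl.
(b) Mass of HCl: 1059 × 36.5 = 38,670 g.
(b) Mass of 17.9% solution: 38,670 / 0.179 = 216,000 g.
(b) Volume: 216,000 g ÷ 1.16 g/mL = 186,200 mL.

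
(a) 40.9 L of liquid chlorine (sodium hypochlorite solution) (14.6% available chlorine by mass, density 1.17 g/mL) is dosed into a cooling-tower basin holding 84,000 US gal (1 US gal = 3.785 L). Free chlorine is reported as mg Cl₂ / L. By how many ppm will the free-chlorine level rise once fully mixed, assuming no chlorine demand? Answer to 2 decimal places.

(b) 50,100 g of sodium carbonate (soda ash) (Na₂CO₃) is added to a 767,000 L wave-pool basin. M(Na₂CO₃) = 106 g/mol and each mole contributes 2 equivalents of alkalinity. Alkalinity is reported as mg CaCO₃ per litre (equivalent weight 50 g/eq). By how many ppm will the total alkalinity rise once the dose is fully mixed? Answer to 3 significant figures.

(a) 21.97 ppm; (b) 61.6 ppm

(a) Volume: 84,000 US gal × 3.785 L/gal = 317,940 L.
(a) Mass of solution: 40.9 L × 1000 mL/L × 1.17 g/mL = 47,850 g.
(a) Available chlorine delivered: 47,850 g × 0.146 = 6987 g as Cl₂.
(a) Concentration rise: 6987 g / 317,940 L = 21.97 mg/L = 21.97 ppm.

(b) Moles of Na₂CO₃: 50,100 g ÷ 106 g/mol = 472.6 mol → 945.3 eq of alkalinity.
(b) As CaCO₃: 945.3 eq × 50 g/eq = 47,260 g.
(b) Rise: 47,260 g / 767,000 L × 1000 = 61.62 mg/L.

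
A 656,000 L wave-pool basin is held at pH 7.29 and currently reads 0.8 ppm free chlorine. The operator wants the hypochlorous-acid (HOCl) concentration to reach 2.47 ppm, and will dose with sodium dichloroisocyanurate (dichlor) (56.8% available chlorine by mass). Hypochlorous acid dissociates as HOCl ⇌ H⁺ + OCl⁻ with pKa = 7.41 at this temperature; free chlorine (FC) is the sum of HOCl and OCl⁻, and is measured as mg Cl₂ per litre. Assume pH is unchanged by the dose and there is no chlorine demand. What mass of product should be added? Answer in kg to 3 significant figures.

4.09 kg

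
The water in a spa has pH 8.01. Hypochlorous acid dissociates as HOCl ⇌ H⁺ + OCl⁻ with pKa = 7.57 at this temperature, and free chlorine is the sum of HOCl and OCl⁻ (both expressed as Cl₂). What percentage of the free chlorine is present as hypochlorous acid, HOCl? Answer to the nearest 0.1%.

26.6%

[OCl⁻]/[HOCl] = 10^(pH − pKa) = 10^(8.01 − 7.57) = 10^0.44 = 2.754.
Fraction as HOCl = 1 / (1 + 2.754) = 0.2664.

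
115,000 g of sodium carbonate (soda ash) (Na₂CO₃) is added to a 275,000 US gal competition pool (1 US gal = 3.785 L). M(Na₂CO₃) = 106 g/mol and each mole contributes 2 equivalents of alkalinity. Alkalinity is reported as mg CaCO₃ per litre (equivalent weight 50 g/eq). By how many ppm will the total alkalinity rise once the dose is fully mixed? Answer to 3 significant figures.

Volume: 275,000 US gal × 3.785 L/gal = 1,040,875 L.
Moles of Na₂CO₃: 115,000 g ÷ 106 g/mol = 1085 mol → 2170 eq of alkalinity.
As CaCO₃: 2170 eq × 50 g/eq = 108,500 g.
Rise: 108,500 g / 1,040,875 L × 1000 = 104.2 mg/L.

104 ppm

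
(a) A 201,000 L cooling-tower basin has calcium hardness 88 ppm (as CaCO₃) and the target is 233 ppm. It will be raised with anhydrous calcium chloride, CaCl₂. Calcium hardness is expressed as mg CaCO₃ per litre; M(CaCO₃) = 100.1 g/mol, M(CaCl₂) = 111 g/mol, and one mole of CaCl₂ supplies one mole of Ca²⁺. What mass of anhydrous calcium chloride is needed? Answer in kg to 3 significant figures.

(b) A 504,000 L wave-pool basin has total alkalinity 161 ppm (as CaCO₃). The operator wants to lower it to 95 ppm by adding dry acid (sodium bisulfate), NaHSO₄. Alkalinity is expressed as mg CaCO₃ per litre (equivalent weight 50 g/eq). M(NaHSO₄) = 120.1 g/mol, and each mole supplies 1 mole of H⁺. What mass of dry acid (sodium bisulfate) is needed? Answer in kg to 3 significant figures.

(a) Hardness to add: (233 − 88) = 145 mg/L as CaCO₃ × 201,000 L = 29,140 g as CaCO₃.
(a) Moles of Ca²⁺ (1 mol Ca²⁺ ≡ 1 mol CaCO₃): 29,140 / 100.1 g/mol = 291.2 mol.
(a) Mass of CaCl₂: 291.2 × 111 = 32,320 g.

(b) Alkalinity to neutralize: (161 − 95) = 66 mg/L as CaCO₃ × 504,000 L = 33,260 g as CaCO₃.
(b) Equivalents of H⁺ required: 33,260 ÷ 50 g/eq = 665.3 eq = 665.3 mol NaHSO₄.
(b) Mass of NaHSO₄: 665.3 × 120.1 = 79,900 g.

(a) 32.3 kg; (b) 79.9 kg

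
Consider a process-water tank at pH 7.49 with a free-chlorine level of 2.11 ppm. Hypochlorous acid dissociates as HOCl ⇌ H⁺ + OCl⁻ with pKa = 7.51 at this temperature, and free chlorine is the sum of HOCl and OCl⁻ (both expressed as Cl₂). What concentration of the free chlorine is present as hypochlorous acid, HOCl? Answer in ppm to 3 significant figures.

1.08 ppm

[OCl⁻]/[HOCl] = 10^(pH − pKa) = 10^(7.49 − 7.51) = 10^-0.02 = 0.955.
Fraction as HOCl = 1 / (1 + 0.955) = 0.5115.
HOCl = 0.5115 × 2.11 ppm = 1.079 ppm.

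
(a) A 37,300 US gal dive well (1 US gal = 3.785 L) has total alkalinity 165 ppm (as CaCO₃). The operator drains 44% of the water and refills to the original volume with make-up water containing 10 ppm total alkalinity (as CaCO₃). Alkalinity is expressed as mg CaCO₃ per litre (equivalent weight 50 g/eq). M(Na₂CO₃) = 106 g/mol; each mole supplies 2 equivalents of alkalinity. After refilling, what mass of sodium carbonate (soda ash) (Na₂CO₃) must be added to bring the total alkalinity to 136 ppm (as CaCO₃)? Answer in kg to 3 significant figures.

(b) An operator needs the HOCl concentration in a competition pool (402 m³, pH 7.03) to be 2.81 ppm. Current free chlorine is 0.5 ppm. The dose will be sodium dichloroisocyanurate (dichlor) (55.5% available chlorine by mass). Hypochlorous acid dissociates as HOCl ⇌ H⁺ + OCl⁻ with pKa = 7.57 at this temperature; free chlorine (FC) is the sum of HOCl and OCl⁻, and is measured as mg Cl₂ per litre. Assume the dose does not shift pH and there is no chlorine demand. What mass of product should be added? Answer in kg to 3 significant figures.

(a) Volume: 37,300 US gal × 3.785 L/gal = 141,180 L.
(a) After draining 44% and refilling: 165 × 0.56 + 10 × 0.44 = 96.8 ppm.
(a) Deficit to target: 136 − 96.8 = 39.2 mg/L.
(a) As CaCO₃: 39.2 mg/L × 141,180 L = 5534 g; ÷ 50 g/eq ÷ 2 = 55.34 mol Na₂CO₃.
(a) Mass: 55.34 × 106 = 5866 g.

(b) Volume: 402 m³ = 402,000 L.
(b) [OCl⁻]/[HOCl] = 10^(pH − pKa) = 10^(7.03 − 7.57) = 0.2884; fraction as HOCl = 1/(1 + 0.2884) = 0.7762.
(b) Free chlorine required for 2.81 ppm HOCl: 2.81 / 0.7762 = 3.62 ppm.
(b) FC to add: 3.62 − 0.5 = 3.12 mg/L as Cl₂.
(b) Cl₂ equivalent: 3.12 mg/L × 402,000 L = 1254 g.
(b) Product at 55.5% available Cl: 1254 / 0.555 = 2260 g.

(a) 5.87 kg; (b) 2.26 kg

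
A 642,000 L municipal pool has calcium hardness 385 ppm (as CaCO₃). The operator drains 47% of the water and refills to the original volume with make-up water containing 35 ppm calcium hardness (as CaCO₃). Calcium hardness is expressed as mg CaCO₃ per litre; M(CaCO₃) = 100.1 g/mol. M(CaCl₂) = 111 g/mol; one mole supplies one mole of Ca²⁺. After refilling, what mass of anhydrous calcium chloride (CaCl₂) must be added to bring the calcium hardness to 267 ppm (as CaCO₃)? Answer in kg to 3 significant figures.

After draining 47% and refilling: 385 × 0.53 + 35 × 0.47 = 220.5 ppm.
Deficit to target: 267 − 220.5 = 46.5 mg/L.
As CaCO₃: 46.5 mg/L × 642,000 L = 29,850 g; ÷ 100.1 = 298.2 mol Ca²⁺.
Mass: 298.2 × 111 = 33,100 g.

33.1 kg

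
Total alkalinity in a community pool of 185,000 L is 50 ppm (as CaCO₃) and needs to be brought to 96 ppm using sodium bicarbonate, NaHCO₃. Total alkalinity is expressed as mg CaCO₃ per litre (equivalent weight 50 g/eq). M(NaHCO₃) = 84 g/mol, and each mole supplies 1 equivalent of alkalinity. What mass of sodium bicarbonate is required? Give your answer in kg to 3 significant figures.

14.3 kg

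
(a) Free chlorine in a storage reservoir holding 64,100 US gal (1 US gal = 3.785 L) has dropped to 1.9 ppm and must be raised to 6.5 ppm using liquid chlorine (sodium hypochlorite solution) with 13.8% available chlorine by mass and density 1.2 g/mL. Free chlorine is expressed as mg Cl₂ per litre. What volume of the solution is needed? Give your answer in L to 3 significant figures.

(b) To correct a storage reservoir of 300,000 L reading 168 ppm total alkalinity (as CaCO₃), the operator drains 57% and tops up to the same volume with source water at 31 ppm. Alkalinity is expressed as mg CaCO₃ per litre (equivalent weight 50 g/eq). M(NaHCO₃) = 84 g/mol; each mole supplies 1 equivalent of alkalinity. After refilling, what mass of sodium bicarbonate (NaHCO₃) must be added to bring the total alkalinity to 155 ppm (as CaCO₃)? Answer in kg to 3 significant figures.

(a) 6.74 L; (b) 32.8 kg

(a) Volume: 64,100 US gal × 3.785 L/gal = 242,618 L.
(a) Chlorine deficit: 6.5 − 1.9 = 4.6 ppm = 4.6 mg/L as Cl₂.
(a) Cl₂ equivalent needed: 4.6 mg/L × 242,618 L = 1,116,000 mg = 1116 g.
(a) Product at 13.8% available chlorine: 1116 / 0.138 = 8087 g.
(a) Volume at density 1.2 g/mL: 8087 g ÷ 1.2 g/mL = 6739 mL.

(b) After draining 57% and refilling: 168 × 0.43 + 31 × 0.57 = 89.91 ppm.
(b) Deficit to target: 155 − 89.91 = 65.09 mg/L.
(b) As CaCO₃: 65.09 mg/L × 300,000 L = 19,530 g; ÷ 50 g/eq ÷ 1 = 390.5 mol NaHCO₃.
(b) Mass: 390.5 × 84 = 32,810 g.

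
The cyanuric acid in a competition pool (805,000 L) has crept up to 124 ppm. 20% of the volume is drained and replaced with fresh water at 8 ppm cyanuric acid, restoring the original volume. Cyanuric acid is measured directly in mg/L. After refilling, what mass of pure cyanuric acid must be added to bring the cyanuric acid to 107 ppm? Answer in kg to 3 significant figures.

4.99 kg

After draining 20% and refilling: 124 × 0.80 + 8 × 0.20 = 100.8 ppm.
Deficit to target: 107 − 100.8 = 6.2 mg/L.
Mass: 6.2 mg/L × 805,000 L = 4991 g cyanuric acid.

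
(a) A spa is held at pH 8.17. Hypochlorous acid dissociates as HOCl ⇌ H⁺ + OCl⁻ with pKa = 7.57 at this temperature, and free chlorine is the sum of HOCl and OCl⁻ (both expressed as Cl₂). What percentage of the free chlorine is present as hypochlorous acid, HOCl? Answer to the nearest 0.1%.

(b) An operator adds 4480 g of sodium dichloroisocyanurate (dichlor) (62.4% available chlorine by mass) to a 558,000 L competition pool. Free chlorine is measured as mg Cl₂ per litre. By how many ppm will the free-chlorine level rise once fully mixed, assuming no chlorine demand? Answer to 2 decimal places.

(a) 20.1%; (b) 5.01 ppm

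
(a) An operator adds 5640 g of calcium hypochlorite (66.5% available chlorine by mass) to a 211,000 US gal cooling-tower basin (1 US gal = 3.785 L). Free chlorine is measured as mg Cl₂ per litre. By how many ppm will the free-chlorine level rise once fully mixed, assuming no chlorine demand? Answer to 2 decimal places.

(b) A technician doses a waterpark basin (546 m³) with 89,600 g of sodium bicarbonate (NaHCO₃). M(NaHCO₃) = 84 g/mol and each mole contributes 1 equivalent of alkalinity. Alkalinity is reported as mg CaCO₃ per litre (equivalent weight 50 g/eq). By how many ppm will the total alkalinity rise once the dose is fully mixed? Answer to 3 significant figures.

(a) Volume: 211,000 US gal × 3.785 L/gal = 798,635 L.
(a) Available chlorine delivered: 5640 g × 0.665 = 3751 g as Cl₂.
(a) Concentration rise: 3751 g / 798,635 L = 4.696 mg/L = 4.70 ppm.

(b) Volume: 546 m³ = 546,000 L.
(b) Moles of NaHCO₃: 89,600 g ÷ 84 g/mol = 1067 mol → 1067 eq of alkalinity.
(b) As CaCO₃: 1067 eq × 50 g/eq = 53,330 g.
(b) Rise: 53,330 g / 546,000 L × 1000 = 97.68 mg/L.

(a) 4.70 ppm; (b) 97.7 ppm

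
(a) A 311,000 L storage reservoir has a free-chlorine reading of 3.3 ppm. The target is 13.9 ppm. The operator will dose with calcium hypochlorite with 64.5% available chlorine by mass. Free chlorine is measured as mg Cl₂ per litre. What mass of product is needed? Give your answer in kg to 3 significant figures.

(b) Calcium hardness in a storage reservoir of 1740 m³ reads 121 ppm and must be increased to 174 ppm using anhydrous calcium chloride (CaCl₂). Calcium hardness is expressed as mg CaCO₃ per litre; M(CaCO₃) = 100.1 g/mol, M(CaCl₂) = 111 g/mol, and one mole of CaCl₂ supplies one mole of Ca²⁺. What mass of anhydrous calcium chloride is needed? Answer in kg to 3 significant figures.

(a) 5.11 kg; (b) 102 kg

(a) Chlorine deficit: 13.9 − 3.3 = 10.6 ppm = 10.6 mg/L as Cl₂.
(a) Cl₂ equivalent needed: 10.6 mg/L × 311,000 L = 3,297,000 mg = 3297 g.
(a) Product at 64.5% available chlorine: 3297 / 0.645 = 5111 g.

(b) Volume: 1740 m³ = 1,740,000 L.
(b) Hardness to add: (174 − 121) = 53 mg/L as CaCO₃ × 1,740,000 L = 92,220 g as CaCO₃.
(b) Moles of Ca²⁺ (1 mol Ca²⁺ ≡ 1 mol CaCO₃): 92,220 / 100.1 g/mol = 921.3 mol.
(b) Mass of CaCl₂: 921.3 × 111 = 102,300 g.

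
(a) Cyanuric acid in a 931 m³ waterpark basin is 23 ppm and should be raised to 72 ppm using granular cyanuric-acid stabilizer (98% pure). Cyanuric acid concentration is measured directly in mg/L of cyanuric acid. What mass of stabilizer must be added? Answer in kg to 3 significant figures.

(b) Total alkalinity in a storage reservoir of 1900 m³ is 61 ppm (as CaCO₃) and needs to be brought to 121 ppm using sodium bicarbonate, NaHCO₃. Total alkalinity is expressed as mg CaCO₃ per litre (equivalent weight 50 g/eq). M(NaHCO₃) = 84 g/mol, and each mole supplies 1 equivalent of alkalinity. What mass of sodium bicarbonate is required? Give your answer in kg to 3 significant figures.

(a) 46.5 kg; (b) 192 kg

(a) Volume: 931 m³ = 931,000 L.
(a) CYA to add: (72 − 23) = 49 mg/L × 931,000 L = 45,620 g cyanuric acid.
(a) At 98% purity: 45,620 / 0.98 = 46,550 g product.

(b) Volume: 1900 m³ = 1,900,000 L.
(b) Alkalinity to add: (121 − 61) = 60 mg/L as CaCO₃ × 1,900,000 L = 114,000 g as CaCO₃.
(b) Equivalents: 114,000 g ÷ 50 g/eq = 2280 eq.
(b) NaHCO₃ supplies 1 eq per mole → 2280 mol.
(b) Mass: 2280 mol × 84 g/mol = 191,500 g.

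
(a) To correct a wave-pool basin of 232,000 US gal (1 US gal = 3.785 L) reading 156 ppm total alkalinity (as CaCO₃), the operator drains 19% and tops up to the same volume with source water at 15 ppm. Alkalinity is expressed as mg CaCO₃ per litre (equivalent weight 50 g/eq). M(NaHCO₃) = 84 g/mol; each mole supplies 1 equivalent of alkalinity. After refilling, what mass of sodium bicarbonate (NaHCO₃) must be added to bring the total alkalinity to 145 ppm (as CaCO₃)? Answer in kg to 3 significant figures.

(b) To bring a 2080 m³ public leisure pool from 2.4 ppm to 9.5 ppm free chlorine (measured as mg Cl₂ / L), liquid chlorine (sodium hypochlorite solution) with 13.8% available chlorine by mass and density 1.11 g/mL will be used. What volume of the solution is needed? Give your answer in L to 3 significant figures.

(a) Volume: 232,000 US gal × 3.785 L/gal = 878,120 L.
(a) After draining 19% and refilling: 156 × 0.81 + 15 × 0.19 = 129.21 ppm.
(a) Deficit to target: 145 − 129.21 = 15.79 mg/L.
(a) As CaCO₃: 15.79 mg/L × 878,120 L = 13,870 g; ÷ 50 g/eq ÷ 1 = 277.3 mol NaHCO₃.
(a) Mass: 277.3 × 84 = 23,290 g.

(b) Volume: 2080 m³ = 2,080,000 L.
(b) Chlorine deficit: 9.5 − 2.4 = 7.1 ppm = 7.1 mg/L as Cl₂.
(b) Cl₂ equivalent needed: 7.1 mg/L × 2,080,000 L = 14,770,000 mg = 14,770 g.
(b) Product at 13.8% available chlorine: 14,770 / 0.138 = 107,000 g.
(b) Volume at density 1.11 g/mL: 107,000 g ÷ 1.11 g/mL = 96,410 mL.

(a) 23.3 kg; (b) 96.4 L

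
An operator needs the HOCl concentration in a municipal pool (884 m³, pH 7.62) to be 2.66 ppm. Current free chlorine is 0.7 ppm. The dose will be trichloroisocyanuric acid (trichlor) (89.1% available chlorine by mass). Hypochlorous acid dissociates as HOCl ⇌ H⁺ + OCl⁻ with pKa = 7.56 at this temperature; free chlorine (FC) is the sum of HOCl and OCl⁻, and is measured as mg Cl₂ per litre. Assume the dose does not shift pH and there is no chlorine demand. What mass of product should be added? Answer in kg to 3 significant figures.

4.97 kg

Volume: 884 m³ = 884,000 L.
[OCl⁻]/[HOCl] = 10^(pH − pKa) = 10^(7.62 − 7.56) = 1.148; fraction as HOCl = 1/(1 + 1.148) = 0.4655.
Free chlorine required for 2.66 ppm HOCl: 2.66 / 0.4655 = 5.714 ppm.
FC to add: 5.714 − 0.7 = 5.014 mg/L as Cl₂.
Cl₂ equivalent: 5.014 mg/L × 884,000 L = 4432 g.
Product at 89.1% available Cl: 4432 / 0.891 = 4975 g.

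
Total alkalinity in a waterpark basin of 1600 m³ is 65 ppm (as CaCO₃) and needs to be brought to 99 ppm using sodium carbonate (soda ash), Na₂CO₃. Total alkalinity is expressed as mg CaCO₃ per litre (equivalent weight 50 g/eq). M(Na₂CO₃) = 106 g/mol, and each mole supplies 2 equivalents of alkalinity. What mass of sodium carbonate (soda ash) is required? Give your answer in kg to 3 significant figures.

57.7 kg

Volume: 1600 m³ = 1,600,000 L.
Alkalinity to add: (99 − 65) = 34 mg/L as CaCO₃ × 1,600,000 L = 54,400 g as CaCO₃.
Equivalents: 54,400 g ÷ 50 g/eq = 1088 eq.
Each mole of Na₂CO₃ supplies 2 eq, so 1088 / 2 = 544 mol.
Mass: 544 mol × 106 g/mol = 57,660 g.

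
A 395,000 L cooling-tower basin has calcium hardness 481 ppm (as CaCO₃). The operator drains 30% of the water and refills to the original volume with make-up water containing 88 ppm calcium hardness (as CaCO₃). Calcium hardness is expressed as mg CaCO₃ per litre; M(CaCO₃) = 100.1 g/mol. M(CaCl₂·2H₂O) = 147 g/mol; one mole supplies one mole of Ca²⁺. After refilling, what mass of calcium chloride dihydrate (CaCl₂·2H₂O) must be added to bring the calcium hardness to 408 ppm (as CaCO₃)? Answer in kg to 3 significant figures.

26.0 kg

After draining 30% and refilling: 481 × 0.70 + 88 × 0.30 = 363.1 ppm.
Deficit to target: 408 − 363.1 = 44.9 mg/L.
As CaCO₃: 44.9 mg/L × 395,000 L = 17,740 g; ÷ 100.1 = 177.2 mol Ca²⁺.
Mass: 177.2 × 147 = 26,050 g.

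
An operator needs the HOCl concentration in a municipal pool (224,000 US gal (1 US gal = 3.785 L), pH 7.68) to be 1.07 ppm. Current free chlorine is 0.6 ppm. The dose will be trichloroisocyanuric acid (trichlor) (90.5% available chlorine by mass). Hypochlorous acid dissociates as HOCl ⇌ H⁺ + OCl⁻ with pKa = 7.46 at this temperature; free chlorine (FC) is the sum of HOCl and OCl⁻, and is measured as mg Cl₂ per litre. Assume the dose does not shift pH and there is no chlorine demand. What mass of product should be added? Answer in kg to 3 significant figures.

Volume: 224,000 US gal × 3.785 L/gal = 847,840 L.
[OCl⁻]/[HOCl] = 10^(pH − pKa) = 10^(7.68 − 7.46) = 1.66; fraction as HOCl = 1/(1 + 1.66) = 0.376.
Free chlorine required for 1.07 ppm HOCl: 1.07 / 0.376 = 2.846 ppm.
FC to add: 2.846 − 0.6 = 2.246 mg/L as Cl₂.
Cl₂ equivalent: 2.246 mg/L × 847,840 L = 1904 g.
Product at 90.5% available Cl: 1904 / 0.905 = 2104 g.

2.10 kg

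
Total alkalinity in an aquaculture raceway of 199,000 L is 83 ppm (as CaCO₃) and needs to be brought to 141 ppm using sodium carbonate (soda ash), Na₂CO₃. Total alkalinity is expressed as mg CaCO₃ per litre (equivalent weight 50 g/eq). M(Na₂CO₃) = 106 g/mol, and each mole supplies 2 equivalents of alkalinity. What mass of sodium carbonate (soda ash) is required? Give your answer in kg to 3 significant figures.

12.2 kg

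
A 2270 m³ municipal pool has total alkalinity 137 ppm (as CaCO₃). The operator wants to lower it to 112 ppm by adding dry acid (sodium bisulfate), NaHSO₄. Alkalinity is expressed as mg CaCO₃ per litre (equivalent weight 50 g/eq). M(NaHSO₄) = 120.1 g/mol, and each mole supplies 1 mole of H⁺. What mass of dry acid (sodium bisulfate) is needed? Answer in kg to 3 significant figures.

Volume: 2270 m³ = 2,270,000 L.
Alkalinity to neutralize: (137 − 112) = 25 mg/L as CaCO₃ × 2,270,000 L = 56,750 g as CaCO₃.
Equivalents of H⁺ required: 56,750 ÷ 50 g/eq = 1135 eq = 1135 mol NaHSO₄.
Mass of NaHSO₄: 1135 × 120.1 = 136,300 g.

136 kg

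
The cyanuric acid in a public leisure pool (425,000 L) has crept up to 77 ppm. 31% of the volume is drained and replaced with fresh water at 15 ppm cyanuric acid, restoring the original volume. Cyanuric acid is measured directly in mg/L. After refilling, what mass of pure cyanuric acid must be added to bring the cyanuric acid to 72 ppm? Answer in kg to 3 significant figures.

6.04 kg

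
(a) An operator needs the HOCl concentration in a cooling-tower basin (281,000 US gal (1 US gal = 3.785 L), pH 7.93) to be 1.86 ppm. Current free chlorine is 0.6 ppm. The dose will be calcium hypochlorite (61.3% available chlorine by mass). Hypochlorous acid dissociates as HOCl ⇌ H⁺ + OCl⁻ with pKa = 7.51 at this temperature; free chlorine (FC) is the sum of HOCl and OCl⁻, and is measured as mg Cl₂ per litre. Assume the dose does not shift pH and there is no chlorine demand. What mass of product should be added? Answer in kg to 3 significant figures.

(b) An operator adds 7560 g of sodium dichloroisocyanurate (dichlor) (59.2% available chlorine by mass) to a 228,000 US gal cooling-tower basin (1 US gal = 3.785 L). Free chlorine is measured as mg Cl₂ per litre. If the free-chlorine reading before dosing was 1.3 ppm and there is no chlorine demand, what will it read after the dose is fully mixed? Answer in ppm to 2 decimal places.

(a) 10.7 kg; (b) 6.49 ppm

(a) Volume: 281,000 US gal × 3.785 L/gal = 1,063,585 L.
(a) [OCl⁻]/[HOCl] = 10^(pH − pKa) = 10^(7.93 − 7.51) = 2.63; fraction as HOCl = 1/(1 + 2.63) = 0.2755.
(a) Free chlorine required for 1.86 ppm HOCl: 1.86 / 0.2755 = 6.752 ppm.
(a) FC to add: 6.752 − 0.6 = 6.152 mg/L as Cl₂.
(a) Cl₂ equivalent: 6.152 mg/L × 1,063,585 L = 6543 g.
(a) Product at 61.3% available Cl: 6543 / 0.613 = 10,670 g.

(b) Volume: 228,000 US gal × 3.785 L/gal = 862,980 L.
(b) Available chlorine delivered: 7560 g × 0.592 = 4476 g as Cl₂.
(b) Concentration rise: 4476 g / 862,980 L = 5.186 mg/L = 5.19 ppm.
(b) Final FC: 1.3 + 5.19 = 6.49 ppm.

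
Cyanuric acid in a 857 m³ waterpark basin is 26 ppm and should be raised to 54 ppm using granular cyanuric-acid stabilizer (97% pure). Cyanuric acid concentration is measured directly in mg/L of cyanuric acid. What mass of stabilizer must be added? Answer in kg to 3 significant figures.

24.7 kg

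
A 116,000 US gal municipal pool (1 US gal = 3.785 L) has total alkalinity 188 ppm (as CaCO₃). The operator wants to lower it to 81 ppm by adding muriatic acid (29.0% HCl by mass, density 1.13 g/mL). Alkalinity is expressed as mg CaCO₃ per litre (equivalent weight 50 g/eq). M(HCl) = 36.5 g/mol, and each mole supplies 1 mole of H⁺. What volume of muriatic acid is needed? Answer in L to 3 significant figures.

105 L

Volume: 116,000 US gal × 3.785 L/gal = 439,060 L.
Alkalinity to neutralize: (188 − 81) = 107 mg/L as CaCO₃ × 439,060 L = 46,980 g as CaCO₃.
Equivalents of H⁺ required: 46,980 ÷ 50 g/eq = 939.6 eq = 939.6 mol HCl.
Mass of HCl: 939.6 × 36.5 = 34,290 g.
Mass of 29.0% solution: 34,290 / 0.29 = 118,300 g.
Volume: 118,300 g ÷ 1.13 g/mL = 104,700 mL.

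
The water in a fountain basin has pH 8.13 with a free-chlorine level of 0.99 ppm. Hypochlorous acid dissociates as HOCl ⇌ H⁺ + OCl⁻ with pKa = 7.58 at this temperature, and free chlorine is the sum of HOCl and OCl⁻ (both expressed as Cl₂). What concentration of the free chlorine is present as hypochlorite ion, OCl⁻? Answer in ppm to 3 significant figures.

0.772 ppm

[OCl⁻]/[HOCl] = 10^(pH − pKa) = 10^(8.13 − 7.58) = 10^0.55 = 3.548.
Fraction as HOCl = 1 / (1 + 3.548) = 0.2199.
OCl⁻ = (1 − 0.2199) × 0.99 ppm = 0.7723 ppm.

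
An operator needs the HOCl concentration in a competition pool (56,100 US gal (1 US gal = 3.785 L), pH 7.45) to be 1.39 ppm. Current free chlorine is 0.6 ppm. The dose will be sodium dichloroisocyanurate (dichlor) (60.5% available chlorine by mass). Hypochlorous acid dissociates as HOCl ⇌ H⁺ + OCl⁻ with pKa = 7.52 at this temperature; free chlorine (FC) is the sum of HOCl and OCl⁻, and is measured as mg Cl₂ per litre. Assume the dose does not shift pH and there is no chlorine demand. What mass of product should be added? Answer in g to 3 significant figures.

692 g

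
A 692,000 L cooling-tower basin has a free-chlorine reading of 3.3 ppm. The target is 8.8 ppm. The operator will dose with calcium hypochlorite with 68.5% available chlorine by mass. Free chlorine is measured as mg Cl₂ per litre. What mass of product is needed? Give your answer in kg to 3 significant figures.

5.56 kg

Chlorine deficit: 8.8 − 3.3 = 5.5 ppm = 5.5 mg/L as Cl₂.
Cl₂ equivalent needed: 5.5 mg/L × 692,000 L = 3,806,000 mg = 3806 g.
Product at 68.5% available chlorine: 3806 / 0.685 = 5556 g.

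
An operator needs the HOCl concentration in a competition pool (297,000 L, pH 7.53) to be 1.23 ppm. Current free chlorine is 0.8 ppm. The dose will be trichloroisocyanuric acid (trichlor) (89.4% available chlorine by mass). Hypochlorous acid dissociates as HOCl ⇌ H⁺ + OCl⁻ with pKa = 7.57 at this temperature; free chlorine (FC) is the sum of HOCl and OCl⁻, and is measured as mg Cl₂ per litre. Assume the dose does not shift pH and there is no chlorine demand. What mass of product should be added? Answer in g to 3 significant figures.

[OCl⁻]/[HOCl] = 10^(pH − pKa) = 10^(7.53 − 7.57) = 0.912; fraction as HOCl = 1/(1 + 0.912) = 0.523.
Free chlorine required for 1.23 ppm HOCl: 1.23 / 0.523 = 2.352 ppm.
FC to add: 2.352 − 0.8 = 1.552 mg/L as Cl₂.
Cl₂ equivalent: 1.552 mg/L × 297,000 L = 460.9 g.
Product at 89.4% available Cl: 460.9 / 0.894 = 515.5 g.

516 g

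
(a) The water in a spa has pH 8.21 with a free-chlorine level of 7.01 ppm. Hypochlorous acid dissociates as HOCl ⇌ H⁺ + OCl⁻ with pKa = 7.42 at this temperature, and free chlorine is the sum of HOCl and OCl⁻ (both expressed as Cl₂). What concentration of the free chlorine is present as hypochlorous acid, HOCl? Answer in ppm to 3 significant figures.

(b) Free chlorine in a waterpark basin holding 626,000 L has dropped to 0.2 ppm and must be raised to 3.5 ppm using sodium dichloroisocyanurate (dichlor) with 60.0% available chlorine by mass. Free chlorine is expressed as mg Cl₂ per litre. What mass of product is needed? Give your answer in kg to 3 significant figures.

(a) 0.978 ppm; (b) 3.44 kg

(a) [OCl⁻]/[HOCl] = 10^(pH − pKa) = 10^(8.21 − 7.42) = 10^0.79 = 6.166.
(a) Fraction as HOCl = 1 / (1 + 6.166) = 0.1395.
(a) HOCl = 0.1395 × 7.01 ppm = 0.9782 ppm.

(b) Chlorine deficit: 3.5 − 0.2 = 3.3 ppm = 3.3 mg/L as Cl₂.
(b) Cl₂ equivalent needed: 3.3 mg/L × 626,000 L = 2,066,000 mg = 2066 g.
(b) Product at 60.0% available chlorine: 2066 / 0.6 = 3443 g.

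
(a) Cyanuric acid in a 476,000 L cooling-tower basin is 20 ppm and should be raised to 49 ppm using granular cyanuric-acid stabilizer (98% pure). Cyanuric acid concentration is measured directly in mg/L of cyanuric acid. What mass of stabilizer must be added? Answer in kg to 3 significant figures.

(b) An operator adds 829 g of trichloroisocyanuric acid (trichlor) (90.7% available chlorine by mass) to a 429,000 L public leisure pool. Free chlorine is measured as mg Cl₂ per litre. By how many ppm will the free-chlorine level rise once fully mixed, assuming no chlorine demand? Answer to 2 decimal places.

(a) 14.1 kg; (b) 1.75 ppm

(a) CYA to add: (49 − 20) = 29 mg/L × 476,000 L = 13,800 g cyanuric acid.
(a) At 98% purity: 13,800 / 0.98 = 14,090 g product.

(b) Available chlorine delivered: 829 g × 0.907 = 751.9 g as Cl₂.
(b) Concentration rise: 751.9 g / 429,000 L = 1.753 mg/L = 1.75 ppm.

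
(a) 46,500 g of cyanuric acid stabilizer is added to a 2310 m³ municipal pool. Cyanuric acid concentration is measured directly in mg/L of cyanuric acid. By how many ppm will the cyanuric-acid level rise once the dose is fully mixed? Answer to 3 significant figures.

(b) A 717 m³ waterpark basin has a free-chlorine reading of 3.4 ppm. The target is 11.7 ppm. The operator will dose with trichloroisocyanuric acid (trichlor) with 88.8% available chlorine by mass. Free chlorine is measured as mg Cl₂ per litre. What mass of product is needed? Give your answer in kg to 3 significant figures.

(a) Volume: 2310 m³ = 2,310,000 L.
(a) Rise: 46,500 g / 2,310,000 L × 1000 = 20.13 mg/L.

(b) Volume: 717 m³ = 717,000 L.
(b) Chlorine deficit: 11.7 − 3.4 = 8.3 ppm = 8.3 mg/L as Cl₂.
(b) Cl₂ equivalent needed: 8.3 mg/L × 717,000 L = 5,951,000 mg = 5951 g.
(b) Product at 88.8% available chlorine: 5951 / 0.888 = 6702 g.

(a) 20.1 ppm; (b) 6.70 kg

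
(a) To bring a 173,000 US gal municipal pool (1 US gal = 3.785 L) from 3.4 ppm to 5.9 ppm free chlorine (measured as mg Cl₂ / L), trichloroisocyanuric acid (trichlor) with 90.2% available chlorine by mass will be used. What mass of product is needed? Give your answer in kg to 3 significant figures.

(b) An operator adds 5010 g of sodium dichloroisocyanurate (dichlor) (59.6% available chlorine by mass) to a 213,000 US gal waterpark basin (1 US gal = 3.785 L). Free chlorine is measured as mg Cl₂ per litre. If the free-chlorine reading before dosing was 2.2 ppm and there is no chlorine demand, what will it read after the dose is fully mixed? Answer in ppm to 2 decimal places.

(a) 1.81 kg; (b) 5.90 ppm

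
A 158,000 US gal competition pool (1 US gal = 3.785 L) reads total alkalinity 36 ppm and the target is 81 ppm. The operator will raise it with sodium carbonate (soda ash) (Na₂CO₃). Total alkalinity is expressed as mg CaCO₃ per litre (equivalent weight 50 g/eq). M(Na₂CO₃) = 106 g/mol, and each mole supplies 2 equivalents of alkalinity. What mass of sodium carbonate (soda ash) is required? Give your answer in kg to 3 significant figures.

28.5 kg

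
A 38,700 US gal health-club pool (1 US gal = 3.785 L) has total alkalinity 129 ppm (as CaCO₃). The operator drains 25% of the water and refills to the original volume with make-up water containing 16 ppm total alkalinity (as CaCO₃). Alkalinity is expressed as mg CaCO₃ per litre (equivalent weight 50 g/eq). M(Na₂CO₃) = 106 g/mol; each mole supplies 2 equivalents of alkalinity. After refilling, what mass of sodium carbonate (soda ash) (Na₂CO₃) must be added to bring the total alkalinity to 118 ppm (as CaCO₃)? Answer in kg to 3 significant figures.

2.68 kg

Volume: 38,700 US gal × 3.785 L/gal = 146,480 L.
After draining 25% and refilling: 129 × 0.75 + 16 × 0.25 = 100.75 ppm.
Deficit to target: 118 − 100.75 = 17.25 mg/L.
As CaCO₃: 17.25 mg/L × 146,480 L = 2527 g; ÷ 50 g/eq ÷ 2 = 25.27 mol Na₂CO₃.
Mass: 25.27 × 106 = 2678 g.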